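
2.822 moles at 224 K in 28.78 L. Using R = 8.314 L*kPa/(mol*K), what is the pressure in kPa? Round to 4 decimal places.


PV = nRT, solve for P = nRT / V.
nRT = 2.822 * 8.314 * 224 = 5255.5122
P = 5255.5122 / 28.78
P = 182.60987491 kPa, rounded to 4 dp:

182.6099 kPa


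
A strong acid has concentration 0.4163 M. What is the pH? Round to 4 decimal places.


A strong acid dissociates completely, so [H+] equals the given concentration.
pH = -log10([H+]) = -log10(0.4163)
pH = 0.38059359, rounded to 4 dp:

0.3806


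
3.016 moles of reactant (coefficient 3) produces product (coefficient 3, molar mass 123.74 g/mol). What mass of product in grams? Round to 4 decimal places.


Use the coefficient ratio to convert reactant moles to product moles, then multiply by the product's molar mass.
moles_P = moles_R * (coeff_P / coeff_R) = 3.016 * (3/3) = 3.016
mass_P = moles_P * M_P = 3.016 * 123.74
mass_P = 373.19984 g, rounded to 4 dp:

373.1998 g


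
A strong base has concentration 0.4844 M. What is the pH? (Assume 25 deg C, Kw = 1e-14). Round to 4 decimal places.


A strong base dissociates completely, so [OH-] equals the given concentration.
pOH = -log10([OH-]) = -log10(0.4844) = 0.314796
pH = 14 - pOH = 14 - 0.314796
pH = 13.685204, rounded to 4 dp:

13.6852


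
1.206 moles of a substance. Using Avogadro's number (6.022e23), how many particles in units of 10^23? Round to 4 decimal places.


N = n * NA, then divide by 1e23 for the requested units.
N / 1e23 = n * 6.022
N / 1e23 = 1.206 * 6.022
N / 1e23 = 7.262532, rounded to 4 dp:

7.2625


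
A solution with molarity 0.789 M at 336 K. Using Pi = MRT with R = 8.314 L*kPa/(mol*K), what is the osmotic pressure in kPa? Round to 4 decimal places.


Osmotic pressure (van't Hoff): Pi = M*R*T.
RT = 8.314 * 336 = 2793.504
Pi = 0.789 * 2793.504
Pi = 2204.074656 kPa, rounded to 4 dp:

2204.0747 kPa


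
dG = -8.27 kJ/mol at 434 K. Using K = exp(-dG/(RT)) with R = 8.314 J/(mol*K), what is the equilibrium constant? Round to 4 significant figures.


dG is in kJ/mol; multiply by 1000 to match R in J/(mol*K).
RT = 8.314 * 434 = 3608.276 J/mol
exponent = -dG*1000 / (RT) = -(-8.27*1000) / 3608.276 = 2.29195328
K = exp(2.29195328)
K = 9.894245, rounded to 4 significant figures:

9.894


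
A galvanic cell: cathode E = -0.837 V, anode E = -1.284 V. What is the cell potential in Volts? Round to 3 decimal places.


Standard cell potential: E_cell = E_cathode - E_anode.
E_cell = -0.837 - (-1.284)
E_cell = 0.447 V, rounded to 3 dp:

0.447 V


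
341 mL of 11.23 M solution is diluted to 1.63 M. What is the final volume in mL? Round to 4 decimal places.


Dilution: M1*V1 = M2*V2, solve for V2.
V2 = M1*V1 / M2
V2 = 11.23 * 341 / 1.63
V2 = 3829.43 / 1.63
V2 = 2349.34355828 mL, rounded to 4 dp:

2349.3436 mL


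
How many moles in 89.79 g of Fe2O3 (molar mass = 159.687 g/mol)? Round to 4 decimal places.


n = mass / M
n = 89.79 / 159.687
n = 0.56228747 mol, rounded to 4 dp:

0.5623 mol


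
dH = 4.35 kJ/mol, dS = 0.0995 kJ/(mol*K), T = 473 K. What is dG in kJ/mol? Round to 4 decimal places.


Gibbs: dG = dH - T*dS (consistent units, dS already in kJ/(mol*K)).
T*dS = 473 * 0.0995 = 47.0635
dG = 4.35 - (47.0635)
dG = -42.7135 kJ/mol, rounded to 4 dp:

-42.7135 kJ/mol


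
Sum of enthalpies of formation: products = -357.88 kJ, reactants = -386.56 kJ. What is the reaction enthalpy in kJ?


dH_rxn = sum(dH_f products) - sum(dH_f reactants)
dH_rxn = -357.88 - (-386.56)
dH_rxn = 28.68 kJ:

28.68 kJ


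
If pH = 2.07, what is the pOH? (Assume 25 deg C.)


At 25 deg C, pH + pOH = 14.
pOH = 14 - pH = 14 - 2.07
pOH = 11.93:

11.93


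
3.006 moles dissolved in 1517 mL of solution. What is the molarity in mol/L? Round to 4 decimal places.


Convert volume to liters: V_L = V_mL / 1000.
V_L = 1517 / 1000 = 1.517 L
M = n / V_L = 3.006 / 1.517
M = 1.98154252 mol/L, rounded to 4 dp:

1.9815 mol/L


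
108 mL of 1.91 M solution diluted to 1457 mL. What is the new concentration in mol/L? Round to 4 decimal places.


Dilution: M1*V1 = M2*V2, solve for M2.
M2 = M1*V1 / V2
M2 = 1.91 * 108 / 1457
M2 = 206.28 / 1457
M2 = 0.14157859 mol/L, rounded to 4 dp:

0.1416 mol/L


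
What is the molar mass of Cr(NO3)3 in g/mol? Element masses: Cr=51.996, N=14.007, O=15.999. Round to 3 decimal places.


M = sum(count * atomic_mass) over atoms.
M = 1*51.996 + 3*14.007 + 9*15.999
M = 51.996 + 42.021 + 143.991
M = 238.008 g/mol, rounded to 3 dp:

238.008 g/mol


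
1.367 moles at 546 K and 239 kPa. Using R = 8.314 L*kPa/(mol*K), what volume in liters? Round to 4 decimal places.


PV = nRT, solve for V = nRT / P.
nRT = 1.367 * 8.314 * 546 = 6205.4199
V = 6205.4199 / 239
V = 25.9641 L, rounded to 4 dp:

25.9641 L


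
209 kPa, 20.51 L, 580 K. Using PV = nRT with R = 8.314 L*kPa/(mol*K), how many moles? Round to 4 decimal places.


PV = nRT, solve for n = PV / (RT).
PV = 209 * 20.51 = 4286.59
RT = 8.314 * 580 = 4822.12
n = 4286.59 / 4822.12
n = 0.88894304 mol, rounded to 4 dp:

0.8889 mol


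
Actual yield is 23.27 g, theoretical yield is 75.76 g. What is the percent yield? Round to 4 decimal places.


% yield = 100 * actual / theoretical
% yield = 100 * 23.27 / 75.76
% yield = 30.71541711 %, rounded to 4 dp:

30.7154 %


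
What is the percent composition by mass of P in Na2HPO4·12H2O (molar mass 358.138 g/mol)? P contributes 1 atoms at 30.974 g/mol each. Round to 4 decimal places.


pct = 100 * (n_elem * M_elem) / M_total
mass_contribution = 1 * 30.974 = 30.974 g/mol
pct = 100 * 30.974 / 358.138
pct = 8.64862148 %, rounded to 4 dp:

8.6486 %


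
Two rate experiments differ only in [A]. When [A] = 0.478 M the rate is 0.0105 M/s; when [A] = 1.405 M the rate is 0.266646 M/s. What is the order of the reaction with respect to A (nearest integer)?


Rate is proportional to [A]^n, so rate2/rate1 = ([A]2/[A]1)^n. Take logs to solve for n.
rate2/rate1 = 0.266646 / 0.0105 = 25.3949
[A]2/[A]1 = 1.405 / 0.478 = 2.9393
n = ln(25.3949) / ln(2.9393) = 3.0
Nearest integer order:

3


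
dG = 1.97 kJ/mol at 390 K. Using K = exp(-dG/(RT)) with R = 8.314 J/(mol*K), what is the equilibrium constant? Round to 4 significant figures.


dG is in kJ/mol; multiply by 1000 to match R in J/(mol*K).
RT = 8.314 * 390 = 3242.46 J/mol
exponent = -dG*1000 / (RT) = -(1.97*1000) / 3242.46 = -0.60756339
K = exp(-0.60756339)
K = 0.54467642, rounded to 4 significant figures:

0.5447


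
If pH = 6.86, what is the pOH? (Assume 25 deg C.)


At 25 deg C, pH + pOH = 14.
pOH = 14 - pH = 14 - 6.86
pOH = 7.14:

7.14


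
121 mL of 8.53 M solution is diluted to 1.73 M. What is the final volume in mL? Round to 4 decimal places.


Dilution: M1*V1 = M2*V2, solve for V2.
V2 = M1*V1 / M2
V2 = 8.53 * 121 / 1.73
V2 = 1032.13 / 1.73
V2 = 596.60693642 mL, rounded to 4 dp:

596.6069 mL


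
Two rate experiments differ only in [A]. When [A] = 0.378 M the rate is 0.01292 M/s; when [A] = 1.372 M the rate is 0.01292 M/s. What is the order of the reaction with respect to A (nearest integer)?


Rate is proportional to [A]^n, so rate2/rate1 = ([A]2/[A]1)^n. Take logs to solve for n.
rate2/rate1 = 0.01292 / 0.01292 = 1.0
[A]2/[A]1 = 1.372 / 0.378 = 3.6296
n = ln(1.0) / ln(3.6296) = 0.0
Nearest integer order:

0


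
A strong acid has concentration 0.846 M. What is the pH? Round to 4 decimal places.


A strong acid dissociates completely, so [H+] equals the given concentration.
pH = -log10([H+]) = -log10(0.846)
pH = 0.07262964, rounded to 4 dp:

0.0726


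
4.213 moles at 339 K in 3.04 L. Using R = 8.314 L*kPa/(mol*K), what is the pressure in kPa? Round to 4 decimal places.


PV = nRT, solve for P = nRT / V.
nRT = 4.213 * 8.314 * 339 = 11874.113
P = 11874.113 / 3.04
P = 3905.95822368 kPa, rounded to 4 dp:

3905.9582 kPa


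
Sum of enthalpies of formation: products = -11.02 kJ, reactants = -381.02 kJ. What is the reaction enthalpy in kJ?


dH_rxn = sum(dH_f products) - sum(dH_f reactants)
dH_rxn = -11.02 - (-381.02)
dH_rxn = 370.0 kJ:

370.00 kJ


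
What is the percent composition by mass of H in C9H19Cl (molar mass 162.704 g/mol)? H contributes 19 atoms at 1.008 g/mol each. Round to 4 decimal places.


pct = 100 * (n_elem * M_elem) / M_total
mass_contribution = 19 * 1.008 = 19.152 g/mol
pct = 100 * 19.152 / 162.704
pct = 11.77106893 %, rounded to 4 dp:

11.7711 %


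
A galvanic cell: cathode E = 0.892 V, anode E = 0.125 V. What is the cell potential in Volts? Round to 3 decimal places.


Standard cell potential: E_cell = E_cathode - E_anode.
E_cell = 0.892 - (0.125)
E_cell = 0.767 V, rounded to 3 dp:

0.767 V


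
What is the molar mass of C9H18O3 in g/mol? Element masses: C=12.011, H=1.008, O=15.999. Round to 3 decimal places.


M = sum(count * atomic_mass) over atoms.
M = 9*12.011 + 18*1.008 + 3*15.999
M = 108.099 + 18.144 + 47.997
M = 174.24 g/mol, rounded to 3 dp:

174.240 g/mol


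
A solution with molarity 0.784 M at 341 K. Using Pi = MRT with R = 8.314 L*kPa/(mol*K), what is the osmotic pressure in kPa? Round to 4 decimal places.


Osmotic pressure (van't Hoff): Pi = M*R*T.
RT = 8.314 * 341 = 2835.074
Pi = 0.784 * 2835.074
Pi = 2222.698016 kPa, rounded to 4 dp:

2222.6980 kPa


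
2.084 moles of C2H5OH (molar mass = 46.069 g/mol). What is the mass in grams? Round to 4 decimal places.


mass = n * M
mass = 2.084 * 46.069
mass = 96.007796 g, rounded to 4 dp:

96.0078 g


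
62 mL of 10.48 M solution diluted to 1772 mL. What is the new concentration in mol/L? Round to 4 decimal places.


Dilution: M1*V1 = M2*V2, solve for M2.
M2 = M1*V1 / V2
M2 = 10.48 * 62 / 1772
M2 = 649.76 / 1772
M2 = 0.36668172 mol/L, rounded to 4 dp:

0.3667 mol/L


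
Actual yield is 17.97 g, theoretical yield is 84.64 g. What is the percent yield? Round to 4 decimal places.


% yield = 100 * actual / theoretical
% yield = 100 * 17.97 / 84.64
% yield = 21.23109641 %, rounded to 4 dp:

21.2311 %


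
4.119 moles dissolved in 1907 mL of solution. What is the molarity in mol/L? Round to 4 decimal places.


Convert volume to liters: V_L = V_mL / 1000.
V_L = 1907 / 1000 = 1.907 L
M = n / V_L = 4.119 / 1.907
M = 2.15993707 mol/L, rounded to 4 dp:

2.1599 mol/L


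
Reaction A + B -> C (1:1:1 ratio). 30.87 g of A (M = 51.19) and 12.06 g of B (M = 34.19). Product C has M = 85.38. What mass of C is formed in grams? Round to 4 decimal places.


Find moles of each reactant; the smaller value is the limiting reagent in a 1:1:1 reaction, so moles_C equals moles of the limiter.
n_A = mass_A / M_A = 30.87 / 51.19 = 0.603047 mol
n_B = mass_B / M_B = 12.06 / 34.19 = 0.352735 mol
Limiting reagent: B (smaller), n_limiting = 0.352735 mol
mass_C = n_limiting * M_C = 0.352735 * 85.38
mass_C = 30.1165143 g, rounded to 4 dp:

30.1165 g


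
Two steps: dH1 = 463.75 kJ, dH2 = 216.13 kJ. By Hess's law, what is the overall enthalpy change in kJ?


Hess's law: enthalpy is a state function, so add the step enthalpies.
dH_total = dH1 + dH2 = 463.75 + (216.13)
dH_total = 679.88 kJ:

679.88 kJ


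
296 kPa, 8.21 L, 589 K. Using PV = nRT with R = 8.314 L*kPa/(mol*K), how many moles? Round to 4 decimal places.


PV = nRT, solve for n = PV / (RT).
PV = 296 * 8.21 = 2430.16
RT = 8.314 * 589 = 4896.946
n = 2430.16 / 4896.946
n = 0.49626032 mol, rounded to 4 dp:

0.4963 mol


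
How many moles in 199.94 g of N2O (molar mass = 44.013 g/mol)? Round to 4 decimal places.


n = mass / M
n = 199.94 / 44.013
n = 4.54274873 mol, rounded to 4 dp:

4.5427 mol


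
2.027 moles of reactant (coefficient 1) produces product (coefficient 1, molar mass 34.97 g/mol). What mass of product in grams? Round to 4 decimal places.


Use the coefficient ratio to convert reactant moles to product moles, then multiply by the product's molar mass.
moles_P = moles_R * (coeff_P / coeff_R) = 2.027 * (1/1) = 2.027
mass_P = moles_P * M_P = 2.027 * 34.97
mass_P = 70.88419 g, rounded to 4 dp:

70.8842 g


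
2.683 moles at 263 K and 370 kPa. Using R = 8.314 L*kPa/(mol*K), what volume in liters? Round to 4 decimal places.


PV = nRT, solve for V = nRT / P.
nRT = 2.683 * 8.314 * 263 = 5866.5995
V = 5866.5995 / 370
V = 15.85567432 L, rounded to 4 dp:

15.8557 L


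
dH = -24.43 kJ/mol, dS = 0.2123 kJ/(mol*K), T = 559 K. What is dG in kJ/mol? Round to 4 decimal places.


Gibbs: dG = dH - T*dS (consistent units, dS already in kJ/(mol*K)).
T*dS = 559 * 0.2123 = 118.6757
dG = -24.43 - (118.6757)
dG = -143.1057 kJ/mol, rounded to 4 dp:

-143.1057 kJ/mol


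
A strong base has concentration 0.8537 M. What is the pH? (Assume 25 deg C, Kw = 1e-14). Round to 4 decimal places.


A strong base dissociates completely, so [OH-] equals the given concentration.
pOH = -log10([OH-]) = -log10(0.8537) = 0.068695
pH = 14 - pOH = 14 - 0.068695
pH = 13.931305, rounded to 4 dp:

13.9313


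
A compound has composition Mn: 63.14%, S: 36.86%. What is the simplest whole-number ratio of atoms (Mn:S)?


Assume 100 g of compound, divide each mass% by atomic mass to get moles, then normalize by the smallest to get a raw atom ratio.
Moles per 100 g: Mn: 63.14/54.938 = 1.1493, S: 36.86/32.065 = 1.1495
Raw ratio (divide by min = 1.1493): Mn: 1.0, S: 1.0
Multiply by 1 to clear fractions: Mn: 1.0 ~= 1, S: 1.0 ~= 1
Reduce by GCD to get the simplest whole-number ratio:

1:1


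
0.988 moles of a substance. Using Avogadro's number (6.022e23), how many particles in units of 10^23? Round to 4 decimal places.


N = n * NA, then divide by 1e23 for the requested units.
N / 1e23 = n * 6.022
N / 1e23 = 0.988 * 6.022
N / 1e23 = 5.949736, rounded to 4 dp:

5.9497


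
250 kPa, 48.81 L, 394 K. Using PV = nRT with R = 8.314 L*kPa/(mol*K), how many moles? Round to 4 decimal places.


PV = nRT, solve for n = PV / (RT).
PV = 250 * 48.81 = 12202.5
RT = 8.314 * 394 = 3275.716
n = 12202.5 / 3275.716
n = 3.72513979 mol, rounded to 4 dp:

3.7251 mol


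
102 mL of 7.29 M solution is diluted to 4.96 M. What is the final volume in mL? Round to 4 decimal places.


Dilution: M1*V1 = M2*V2, solve for V2.
V2 = M1*V1 / M2
V2 = 7.29 * 102 / 4.96
V2 = 743.58 / 4.96
V2 = 149.91532258 mL, rounded to 4 dp:

149.9153 mL


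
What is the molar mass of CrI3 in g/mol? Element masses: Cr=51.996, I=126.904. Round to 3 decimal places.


M = sum(count * atomic_mass) over atoms.
M = 1*51.996 + 3*126.904
M = 51.996 + 380.712
M = 432.708 g/mol, rounded to 3 dp:

432.708 g/mol


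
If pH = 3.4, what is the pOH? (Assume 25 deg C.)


At 25 deg C, pH + pOH = 14.
pOH = 14 - pH = 14 - 3.4
pOH = 10.6:

10.60


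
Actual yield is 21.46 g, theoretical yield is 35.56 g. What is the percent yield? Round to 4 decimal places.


% yield = 100 * actual / theoretical
% yield = 100 * 21.46 / 35.56
% yield = 60.34870641 %, rounded to 4 dp:

60.3487 %


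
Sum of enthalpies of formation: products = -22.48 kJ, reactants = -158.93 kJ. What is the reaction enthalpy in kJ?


dH_rxn = sum(dH_f products) - sum(dH_f reactants)
dH_rxn = -22.48 - (-158.93)
dH_rxn = 136.45 kJ:

136.45 kJ


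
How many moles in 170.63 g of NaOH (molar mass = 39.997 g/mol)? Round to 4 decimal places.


n = mass / M
n = 170.63 / 39.997
n = 4.26606996 mol, rounded to 4 dp:

4.2661 mol


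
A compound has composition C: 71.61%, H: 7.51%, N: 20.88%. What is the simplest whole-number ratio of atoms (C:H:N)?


Assume 100 g of compound, divide each mass% by atomic mass to get moles, then normalize by the smallest to get a raw atom ratio.
Moles per 100 g: C: 71.61/12.011 = 5.962, H: 7.51/1.008 = 7.4504, N: 20.88/14.007 = 1.4907
Raw ratio (divide by min = 1.4907): C: 4.0, H: 4.998, N: 1.0
Multiply by 1 to clear fractions: C: 4.0 ~= 4, H: 4.998 ~= 5, N: 1.0 ~= 1
Reduce by GCD to get the simplest whole-number ratio:

4:5:1


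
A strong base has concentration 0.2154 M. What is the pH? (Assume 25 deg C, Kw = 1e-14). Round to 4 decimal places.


A strong base dissociates completely, so [OH-] equals the given concentration.
pOH = -log10([OH-]) = -log10(0.2154) = 0.666754
pH = 14 - pOH = 14 - 0.666754
pH = 13.333246, rounded to 4 dp:

13.3332


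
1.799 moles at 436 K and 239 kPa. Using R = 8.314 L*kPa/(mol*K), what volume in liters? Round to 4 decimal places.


PV = nRT, solve for V = nRT / P.
nRT = 1.799 * 8.314 * 436 = 6521.2023
V = 6521.2023 / 239
V = 27.28536527 L, rounded to 4 dp:

27.2854 L


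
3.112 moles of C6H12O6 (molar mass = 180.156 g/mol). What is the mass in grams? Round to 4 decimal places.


mass = n * M
mass = 3.112 * 180.156
mass = 560.645472 g, rounded to 4 dp:

560.6455 g


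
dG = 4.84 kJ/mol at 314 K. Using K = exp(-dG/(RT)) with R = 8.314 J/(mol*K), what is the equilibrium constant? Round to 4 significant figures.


dG is in kJ/mol; multiply by 1000 to match R in J/(mol*K).
RT = 8.314 * 314 = 2610.596 J/mol
exponent = -dG*1000 / (RT) = -(4.84*1000) / 2610.596 = -1.85398277
K = exp(-1.85398277)
K = 0.15661217, rounded to 4 significant figures:

0.1566


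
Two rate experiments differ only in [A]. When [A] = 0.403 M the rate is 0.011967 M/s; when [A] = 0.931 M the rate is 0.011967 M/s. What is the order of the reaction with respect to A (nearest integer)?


Rate is proportional to [A]^n, so rate2/rate1 = ([A]2/[A]1)^n. Take logs to solve for n.
rate2/rate1 = 0.011967 / 0.011967 = 1.0
[A]2/[A]1 = 0.931 / 0.403 = 2.3102
n = ln(1.0) / ln(2.3102) = 0.0
Nearest integer order:

0


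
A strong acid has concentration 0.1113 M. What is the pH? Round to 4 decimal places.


A strong acid dissociates completely, so [H+] equals the given concentration.
pH = -log10([H+]) = -log10(0.1113)
pH = 0.95350484, rounded to 4 dp:

0.9535


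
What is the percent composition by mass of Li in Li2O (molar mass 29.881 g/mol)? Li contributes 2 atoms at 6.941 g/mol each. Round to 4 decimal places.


pct = 100 * (n_elem * M_elem) / M_total
mass_contribution = 2 * 6.941 = 13.882 g/mol
pct = 100 * 13.882 / 29.881
pct = 46.45761521 %, rounded to 4 dp:

46.4576 %


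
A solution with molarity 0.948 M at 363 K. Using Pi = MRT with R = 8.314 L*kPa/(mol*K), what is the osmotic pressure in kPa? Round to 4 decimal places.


Osmotic pressure (van't Hoff): Pi = M*R*T.
RT = 8.314 * 363 = 3017.982
Pi = 0.948 * 3017.982
Pi = 2861.046936 kPa, rounded to 4 dp:

2861.0469 kPa


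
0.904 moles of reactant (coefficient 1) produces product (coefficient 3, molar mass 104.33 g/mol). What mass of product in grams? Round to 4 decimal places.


Use the coefficient ratio to convert reactant moles to product moles, then multiply by the product's molar mass.
moles_P = moles_R * (coeff_P / coeff_R) = 0.904 * (3/1) = 2.712
mass_P = moles_P * M_P = 2.712 * 104.33
mass_P = 282.94296 g, rounded to 4 dp:

282.9430 g


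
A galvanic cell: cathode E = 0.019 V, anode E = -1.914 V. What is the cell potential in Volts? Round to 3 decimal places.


Standard cell potential: E_cell = E_cathode - E_anode.
E_cell = 0.019 - (-1.914)
E_cell = 1.933 V, rounded to 3 dp:

1.933 V


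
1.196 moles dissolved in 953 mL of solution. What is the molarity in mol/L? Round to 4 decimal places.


Convert volume to liters: V_L = V_mL / 1000.
V_L = 953 / 1000 = 0.953 L
M = n / V_L = 1.196 / 0.953
M = 1.25498426 mol/L, rounded to 4 dp:

1.2550 mol/L


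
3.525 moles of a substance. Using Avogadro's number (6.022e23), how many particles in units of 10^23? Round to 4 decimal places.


N = n * NA, then divide by 1e23 for the requested units.
N / 1e23 = n * 6.022
N / 1e23 = 3.525 * 6.022
N / 1e23 = 21.22755, rounded to 4 dp:

21.2276


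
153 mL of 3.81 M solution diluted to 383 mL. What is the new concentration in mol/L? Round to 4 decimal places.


Dilution: M1*V1 = M2*V2, solve for M2.
M2 = M1*V1 / V2
M2 = 3.81 * 153 / 383
M2 = 582.93 / 383
M2 = 1.52201044 mol/L, rounded to 4 dp:

1.5220 mol/L


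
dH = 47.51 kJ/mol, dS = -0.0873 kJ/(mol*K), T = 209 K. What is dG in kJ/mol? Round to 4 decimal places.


Gibbs: dG = dH - T*dS (consistent units, dS already in kJ/(mol*K)).
T*dS = 209 * -0.0873 = -18.2457
dG = 47.51 - (-18.2457)
dG = 65.7557 kJ/mol, rounded to 4 dp:

65.7557 kJ/mol


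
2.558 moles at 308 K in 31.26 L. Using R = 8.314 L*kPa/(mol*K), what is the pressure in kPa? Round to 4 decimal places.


PV = nRT, solve for P = nRT / V.
nRT = 2.558 * 8.314 * 308 = 6550.3013
P = 6550.3013 / 31.26
P = 209.54258797 kPa, rounded to 4 dp:

209.5426 kPa


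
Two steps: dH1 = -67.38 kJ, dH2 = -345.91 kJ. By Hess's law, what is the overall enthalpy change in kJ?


Hess's law: enthalpy is a state function, so add the step enthalpies.
dH_total = dH1 + dH2 = -67.38 + (-345.91)
dH_total = -413.29 kJ:

-413.29 kJ


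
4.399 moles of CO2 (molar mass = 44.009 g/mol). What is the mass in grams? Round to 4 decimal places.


mass = n * M
mass = 4.399 * 44.009
mass = 193.595591 g, rounded to 4 dp:

193.5956 g


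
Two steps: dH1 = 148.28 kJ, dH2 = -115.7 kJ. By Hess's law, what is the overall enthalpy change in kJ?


Hess's law: enthalpy is a state function, so add the step enthalpies.
dH_total = dH1 + dH2 = 148.28 + (-115.7)
dH_total = 32.58 kJ:

32.58 kJ


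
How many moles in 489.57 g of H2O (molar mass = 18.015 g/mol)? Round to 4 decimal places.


n = mass / M
n = 489.57 / 18.015
n = 27.17568693 mol, rounded to 4 dp:

27.1757 mol


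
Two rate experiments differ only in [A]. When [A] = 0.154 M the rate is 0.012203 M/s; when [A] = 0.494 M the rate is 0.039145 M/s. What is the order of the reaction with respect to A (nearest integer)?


Rate is proportional to [A]^n, so rate2/rate1 = ([A]2/[A]1)^n. Take logs to solve for n.
rate2/rate1 = 0.039145 / 0.012203 = 3.2078
[A]2/[A]1 = 0.494 / 0.154 = 3.2078
n = ln(3.2078) / ln(3.2078) = 1.0
Nearest integer order:

1


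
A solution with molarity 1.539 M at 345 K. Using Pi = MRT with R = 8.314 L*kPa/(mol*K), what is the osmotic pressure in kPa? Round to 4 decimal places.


Osmotic pressure (van't Hoff): Pi = M*R*T.
RT = 8.314 * 345 = 2868.33
Pi = 1.539 * 2868.33
Pi = 4414.35987 kPa, rounded to 4 dp:

4414.3599 kPa


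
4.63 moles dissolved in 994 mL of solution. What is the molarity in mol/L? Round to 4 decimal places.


Convert volume to liters: V_L = V_mL / 1000.
V_L = 994 / 1000 = 0.994 L
M = n / V_L = 4.63 / 0.994
M = 4.65794769 mol/L, rounded to 4 dp:

4.6579 mol/L


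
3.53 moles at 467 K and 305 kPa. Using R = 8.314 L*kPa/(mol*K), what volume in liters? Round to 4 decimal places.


PV = nRT, solve for V = nRT / P.
nRT = 3.53 * 8.314 * 467 = 13705.7121
V = 13705.7121 / 305
V = 44.93676098 L, rounded to 4 dp:

44.9368 L


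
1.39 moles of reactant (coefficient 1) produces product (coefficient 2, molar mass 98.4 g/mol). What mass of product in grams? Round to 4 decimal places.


Use the coefficient ratio to convert reactant moles to product moles, then multiply by the product's molar mass.
moles_P = moles_R * (coeff_P / coeff_R) = 1.39 * (2/1) = 2.78
mass_P = moles_P * M_P = 2.78 * 98.4
mass_P = 273.552 g, rounded to 4 dp:

273.5520 g


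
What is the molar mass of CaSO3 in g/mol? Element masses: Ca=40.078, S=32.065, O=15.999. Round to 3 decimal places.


M = sum(count * atomic_mass) over atoms.
M = 1*40.078 + 1*32.065 + 3*15.999
M = 40.078 + 32.065 + 47.997
M = 120.14 g/mol, rounded to 3 dp:

120.140 g/mol


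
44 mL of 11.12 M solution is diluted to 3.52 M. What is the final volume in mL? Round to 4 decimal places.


Dilution: M1*V1 = M2*V2, solve for V2.
V2 = M1*V1 / M2
V2 = 11.12 * 44 / 3.52
V2 = 489.28 / 3.52
V2 = 139.0 mL, rounded to 4 dp:

139.0000 mL


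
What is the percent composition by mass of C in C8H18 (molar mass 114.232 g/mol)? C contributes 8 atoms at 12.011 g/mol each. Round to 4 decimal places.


pct = 100 * (n_elem * M_elem) / M_total
mass_contribution = 8 * 12.011 = 96.088 g/mol
pct = 100 * 96.088 / 114.232
pct = 84.11653477 %, rounded to 4 dp:

84.1165 %


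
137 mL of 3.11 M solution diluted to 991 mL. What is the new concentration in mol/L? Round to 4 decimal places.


Dilution: M1*V1 = M2*V2, solve for M2.
M2 = M1*V1 / V2
M2 = 3.11 * 137 / 991
M2 = 426.07 / 991
M2 = 0.42993946 mol/L, rounded to 4 dp:

0.4299 mol/L


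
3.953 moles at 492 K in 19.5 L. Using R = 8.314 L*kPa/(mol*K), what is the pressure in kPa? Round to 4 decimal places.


PV = nRT, solve for P = nRT / V.
nRT = 3.953 * 8.314 * 492 = 16169.6991
P = 16169.6991 / 19.5
P = 829.21533846 kPa, rounded to 4 dp:

829.2153 kPa


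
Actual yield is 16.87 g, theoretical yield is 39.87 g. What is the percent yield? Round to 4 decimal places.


% yield = 100 * actual / theoretical
% yield = 100 * 16.87 / 39.87
% yield = 42.31251568 %, rounded to 4 dp:

42.3125 %


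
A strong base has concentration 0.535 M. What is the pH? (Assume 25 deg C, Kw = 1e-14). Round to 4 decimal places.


A strong base dissociates completely, so [OH-] equals the given concentration.
pOH = -log10([OH-]) = -log10(0.535) = 0.271646
pH = 14 - pOH = 14 - 0.271646
pH = 13.728354, rounded to 4 dp:

13.7284


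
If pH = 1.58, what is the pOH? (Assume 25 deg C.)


At 25 deg C, pH + pOH = 14.
pOH = 14 - pH = 14 - 1.58
pOH = 12.42:

12.42


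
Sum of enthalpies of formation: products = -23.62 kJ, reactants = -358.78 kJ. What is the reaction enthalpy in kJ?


dH_rxn = sum(dH_f products) - sum(dH_f reactants)
dH_rxn = -23.62 - (-358.78)
dH_rxn = 335.16 kJ:

335.16 kJ


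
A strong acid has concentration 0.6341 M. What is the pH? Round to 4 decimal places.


A strong acid dissociates completely, so [H+] equals the given concentration.
pH = -log10([H+]) = -log10(0.6341)
pH = 0.19784225, rounded to 4 dp:

0.1978


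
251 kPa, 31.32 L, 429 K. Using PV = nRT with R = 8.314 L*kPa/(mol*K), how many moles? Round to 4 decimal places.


PV = nRT, solve for n = PV / (RT).
PV = 251 * 31.32 = 7861.32
RT = 8.314 * 429 = 3566.706
n = 7861.32 / 3566.706
n = 2.2040841 mol, rounded to 4 dp:

2.2041 mol


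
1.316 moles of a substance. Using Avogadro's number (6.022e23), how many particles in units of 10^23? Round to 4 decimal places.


N = n * NA, then divide by 1e23 for the requested units.
N / 1e23 = n * 6.022
N / 1e23 = 1.316 * 6.022
N / 1e23 = 7.924952, rounded to 4 dp:

7.9250


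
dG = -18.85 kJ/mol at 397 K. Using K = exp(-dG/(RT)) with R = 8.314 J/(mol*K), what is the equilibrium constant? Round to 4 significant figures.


dG is in kJ/mol; multiply by 1000 to match R in J/(mol*K).
RT = 8.314 * 397 = 3300.658 J/mol
exponent = -dG*1000 / (RT) = -(-18.85*1000) / 3300.658 = 5.71098248
K = exp(5.71098248)
K = 302.1678, rounded to 4 significant figures:

302.2


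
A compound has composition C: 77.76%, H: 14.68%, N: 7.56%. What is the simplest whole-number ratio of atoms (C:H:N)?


Assume 100 g of compound, divide each mass% by atomic mass to get moles, then normalize by the smallest to get a raw atom ratio.
Moles per 100 g: C: 77.76/12.011 = 6.4741, H: 14.68/1.008 = 14.5635, N: 7.56/14.007 = 0.5397
Raw ratio (divide by min = 0.5397): C: 11.995, H: 26.983, N: 1.0
Multiply by 1 to clear fractions: C: 11.995 ~= 12, H: 26.983 ~= 27, N: 1.0 ~= 1
Reduce by GCD to get the simplest whole-number ratio:

12:27:1


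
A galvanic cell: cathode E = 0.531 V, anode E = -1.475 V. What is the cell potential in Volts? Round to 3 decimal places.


Standard cell potential: E_cell = E_cathode - E_anode.
E_cell = 0.531 - (-1.475)
E_cell = 2.006 V, rounded to 3 dp:

2.006 V


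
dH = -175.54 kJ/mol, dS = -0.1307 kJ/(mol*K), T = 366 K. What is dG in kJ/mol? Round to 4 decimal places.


Gibbs: dG = dH - T*dS (consistent units, dS already in kJ/(mol*K)).
T*dS = 366 * -0.1307 = -47.8362
dG = -175.54 - (-47.8362)
dG = -127.7038 kJ/mol, rounded to 4 dp:

-127.7038 kJ/mol


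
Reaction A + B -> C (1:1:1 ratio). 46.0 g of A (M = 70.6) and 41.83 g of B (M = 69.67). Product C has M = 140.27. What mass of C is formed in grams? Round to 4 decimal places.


Find moles of each reactant; the smaller value is the limiting reagent in a 1:1:1 reaction, so moles_C equals moles of the limiter.
n_A = mass_A / M_A = 46.0 / 70.6 = 0.651558 mol
n_B = mass_B / M_B = 41.83 / 69.67 = 0.600402 mol
Limiting reagent: B (smaller), n_limiting = 0.600402 mol
mass_C = n_limiting * M_C = 0.600402 * 140.27
mass_C = 84.21838854 g, rounded to 4 dp:

84.2184 g


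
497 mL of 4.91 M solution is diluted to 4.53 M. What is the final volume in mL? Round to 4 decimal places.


Dilution: M1*V1 = M2*V2, solve for V2.
V2 = M1*V1 / M2
V2 = 4.91 * 497 / 4.53
V2 = 2440.27 / 4.53
V2 = 538.69094923 mL, rounded to 4 dp:

538.6909 mL


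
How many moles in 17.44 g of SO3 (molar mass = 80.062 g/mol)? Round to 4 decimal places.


n = mass / M
n = 17.44 / 80.062
n = 0.21783118 mol, rounded to 4 dp:

0.2178 mol


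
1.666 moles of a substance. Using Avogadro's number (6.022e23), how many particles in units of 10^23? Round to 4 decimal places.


N = n * NA, then divide by 1e23 for the requested units.
N / 1e23 = n * 6.022
N / 1e23 = 1.666 * 6.022
N / 1e23 = 10.032652, rounded to 4 dp:

10.0327


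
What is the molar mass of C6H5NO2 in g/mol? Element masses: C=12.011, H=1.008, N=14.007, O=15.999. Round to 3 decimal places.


M = sum(count * atomic_mass) over atoms.
M = 6*12.011 + 5*1.008 + 1*14.007 + 2*15.999
M = 72.066 + 5.04 + 14.007 + 31.998
M = 123.111 g/mol, rounded to 3 dp:

123.111 g/mol


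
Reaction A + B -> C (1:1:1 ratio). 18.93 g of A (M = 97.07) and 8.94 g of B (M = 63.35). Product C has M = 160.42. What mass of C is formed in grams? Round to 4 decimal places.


Find moles of each reactant; the smaller value is the limiting reagent in a 1:1:1 reaction, so moles_C equals moles of the limiter.
n_A = mass_A / M_A = 18.93 / 97.07 = 0.195014 mol
n_B = mass_B / M_B = 8.94 / 63.35 = 0.141121 mol
Limiting reagent: B (smaller), n_limiting = 0.141121 mol
mass_C = n_limiting * M_C = 0.141121 * 160.42
mass_C = 22.63863082 g, rounded to 4 dp:

22.6386 g


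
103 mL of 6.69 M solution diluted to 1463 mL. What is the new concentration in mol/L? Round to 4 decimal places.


Dilution: M1*V1 = M2*V2, solve for M2.
M2 = M1*V1 / V2
M2 = 6.69 * 103 / 1463
M2 = 689.07 / 1463
M2 = 0.47099795 mol/L, rounded to 4 dp:

0.4710 mol/L


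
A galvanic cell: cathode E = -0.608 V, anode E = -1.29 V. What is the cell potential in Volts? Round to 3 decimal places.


Standard cell potential: E_cell = E_cathode - E_anode.
E_cell = -0.608 - (-1.29)
E_cell = 0.682 V, rounded to 3 dp:

0.682 V


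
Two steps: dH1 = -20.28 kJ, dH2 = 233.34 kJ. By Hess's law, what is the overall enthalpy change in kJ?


Hess's law: enthalpy is a state function, so add the step enthalpies.
dH_total = dH1 + dH2 = -20.28 + (233.34)
dH_total = 213.06 kJ:

213.06 kJ


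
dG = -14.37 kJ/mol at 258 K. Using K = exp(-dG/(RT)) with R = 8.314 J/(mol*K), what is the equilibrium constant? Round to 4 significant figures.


dG is in kJ/mol; multiply by 1000 to match R in J/(mol*K).
RT = 8.314 * 258 = 2145.012 J/mol
exponent = -dG*1000 / (RT) = -(-14.37*1000) / 2145.012 = 6.69926322
K = exp(6.69926322)
K = 811.80748, rounded to 4 significant figures:

811.8


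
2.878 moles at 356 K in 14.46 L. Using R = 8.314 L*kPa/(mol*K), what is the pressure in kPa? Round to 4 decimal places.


PV = nRT, solve for P = nRT / V.
nRT = 2.878 * 8.314 * 356 = 8518.2584
P = 8518.2584 / 14.46
P = 589.09117566 kPa, rounded to 4 dp:

589.0912 kPa


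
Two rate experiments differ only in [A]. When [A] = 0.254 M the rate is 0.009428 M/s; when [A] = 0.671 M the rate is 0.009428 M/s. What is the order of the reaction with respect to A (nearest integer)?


Rate is proportional to [A]^n, so rate2/rate1 = ([A]2/[A]1)^n. Take logs to solve for n.
rate2/rate1 = 0.009428 / 0.009428 = 1.0
[A]2/[A]1 = 0.671 / 0.254 = 2.6417
n = ln(1.0) / ln(2.6417) = 0.0
Nearest integer order:

0


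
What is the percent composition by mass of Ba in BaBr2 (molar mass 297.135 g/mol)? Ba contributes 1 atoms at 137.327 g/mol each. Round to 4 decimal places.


pct = 100 * (n_elem * M_elem) / M_total
mass_contribution = 1 * 137.327 = 137.327 g/mol
pct = 100 * 137.327 / 297.135
pct = 46.21703939 %, rounded to 4 dp:

46.2170 %


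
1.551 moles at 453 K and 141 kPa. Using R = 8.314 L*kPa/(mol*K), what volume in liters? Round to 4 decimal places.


PV = nRT, solve for V = nRT / P.
nRT = 1.551 * 8.314 * 453 = 5841.4413
V = 5841.4413 / 141
V = 41.4286617 L, rounded to 4 dp:

41.4287 L


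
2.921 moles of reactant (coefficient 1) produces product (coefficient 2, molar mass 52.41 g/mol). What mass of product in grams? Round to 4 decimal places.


Use the coefficient ratio to convert reactant moles to product moles, then multiply by the product's molar mass.
moles_P = moles_R * (coeff_P / coeff_R) = 2.921 * (2/1) = 5.842
mass_P = moles_P * M_P = 5.842 * 52.41
mass_P = 306.17922 g, rounded to 4 dp:

306.1792 g


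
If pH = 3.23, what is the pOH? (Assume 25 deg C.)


At 25 deg C, pH + pOH = 14.
pOH = 14 - pH = 14 - 3.23
pOH = 10.77:

10.77


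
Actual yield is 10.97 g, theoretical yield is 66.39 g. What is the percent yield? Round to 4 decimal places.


% yield = 100 * actual / theoretical
% yield = 100 * 10.97 / 66.39
% yield = 16.52357283 %, rounded to 4 dp:

16.5236 %


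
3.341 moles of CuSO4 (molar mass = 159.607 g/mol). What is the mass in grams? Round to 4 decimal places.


mass = n * M
mass = 3.341 * 159.607
mass = 533.246987 g, rounded to 4 dp:

533.2470 g


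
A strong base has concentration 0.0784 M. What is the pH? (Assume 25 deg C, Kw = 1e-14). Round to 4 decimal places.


A strong base dissociates completely, so [OH-] equals the given concentration.
pOH = -log10([OH-]) = -log10(0.0784) = 1.105684
pH = 14 - pOH = 14 - 1.105684
pH = 12.894316, rounded to 4 dp:

12.8943


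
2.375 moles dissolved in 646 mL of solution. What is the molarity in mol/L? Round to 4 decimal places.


Convert volume to liters: V_L = V_mL / 1000.
V_L = 646 / 1000 = 0.646 L
M = n / V_L = 2.375 / 0.646
M = 3.67647059 mol/L, rounded to 4 dp:

3.6765 mol/L


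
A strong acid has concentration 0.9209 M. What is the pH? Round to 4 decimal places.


A strong acid dissociates completely, so [H+] equals the given concentration.
pH = -log10([H+]) = -log10(0.9209)
pH = 0.03578753, rounded to 4 dp:

0.0358


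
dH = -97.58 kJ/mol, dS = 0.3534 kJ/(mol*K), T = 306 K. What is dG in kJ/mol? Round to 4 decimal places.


Gibbs: dG = dH - T*dS (consistent units, dS already in kJ/(mol*K)).
T*dS = 306 * 0.3534 = 108.1404
dG = -97.58 - (108.1404)
dG = -205.7204 kJ/mol, rounded to 4 dp:

-205.7204 kJ/mol


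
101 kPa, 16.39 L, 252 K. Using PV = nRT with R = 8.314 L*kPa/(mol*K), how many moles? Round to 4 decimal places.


PV = nRT, solve for n = PV / (RT).
PV = 101 * 16.39 = 1655.39
RT = 8.314 * 252 = 2095.128
n = 1655.39 / 2095.128
n = 0.79011402 mol, rounded to 4 dp:

0.7901 mol


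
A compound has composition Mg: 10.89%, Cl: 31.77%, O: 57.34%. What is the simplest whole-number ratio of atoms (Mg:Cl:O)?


Assume 100 g of compound, divide each mass% by atomic mass to get moles, then normalize by the smallest to get a raw atom ratio.
Moles per 100 g: Mg: 10.89/24.305 = 0.4481, Cl: 31.77/35.453 = 0.8961, O: 57.34/15.999 = 3.584
Raw ratio (divide by min = 0.4481): Mg: 1.0, Cl: 2.0, O: 7.999
Multiply by 1 to clear fractions: Mg: 1.0 ~= 1, Cl: 2.0 ~= 2, O: 7.999 ~= 8
Reduce by GCD to get the simplest whole-number ratio:

1:2:8


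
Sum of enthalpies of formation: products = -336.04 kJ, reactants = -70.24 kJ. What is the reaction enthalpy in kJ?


dH_rxn = sum(dH_f products) - sum(dH_f reactants)
dH_rxn = -336.04 - (-70.24)
dH_rxn = -265.8 kJ:

-265.80 kJ


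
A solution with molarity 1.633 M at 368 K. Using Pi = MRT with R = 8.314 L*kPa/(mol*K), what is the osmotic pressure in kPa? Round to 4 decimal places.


Osmotic pressure (van't Hoff): Pi = M*R*T.
RT = 8.314 * 368 = 3059.552
Pi = 1.633 * 3059.552
Pi = 4996.248416 kPa, rounded to 4 dp:

4996.2484 kPa


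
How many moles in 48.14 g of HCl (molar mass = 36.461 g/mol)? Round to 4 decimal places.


n = mass / M
n = 48.14 / 36.461
n = 1.32031486 mol, rounded to 4 dp:

1.3203 mol


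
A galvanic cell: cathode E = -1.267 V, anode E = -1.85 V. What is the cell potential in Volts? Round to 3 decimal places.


Standard cell potential: E_cell = E_cathode - E_anode.
E_cell = -1.267 - (-1.85)
E_cell = 0.583 V, rounded to 3 dp:

0.583 V


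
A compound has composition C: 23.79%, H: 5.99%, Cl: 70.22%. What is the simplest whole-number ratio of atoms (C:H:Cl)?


Assume 100 g of compound, divide each mass% by atomic mass to get moles, then normalize by the smallest to get a raw atom ratio.
Moles per 100 g: C: 23.79/12.011 = 1.9807, H: 5.99/1.008 = 5.9425, Cl: 70.22/35.453 = 1.9807
Raw ratio (divide by min = 1.9807): C: 1.0, H: 3.0, Cl: 1.0
Multiply by 1 to clear fractions: C: 1.0 ~= 1, H: 3.0 ~= 3, Cl: 1.0 ~= 1
Reduce by GCD to get the simplest whole-number ratio:

1:3:1


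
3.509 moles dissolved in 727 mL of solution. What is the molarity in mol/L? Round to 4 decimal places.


Convert volume to liters: V_L = V_mL / 1000.
V_L = 727 / 1000 = 0.727 L
M = n / V_L = 3.509 / 0.727
M = 4.82668501 mol/L, rounded to 4 dp:

4.8267 mol/L


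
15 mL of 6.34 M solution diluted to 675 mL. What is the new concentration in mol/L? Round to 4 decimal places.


Dilution: M1*V1 = M2*V2, solve for M2.
M2 = M1*V1 / V2
M2 = 6.34 * 15 / 675
M2 = 95.1 / 675
M2 = 0.14088889 mol/L, rounded to 4 dp:

0.1409 mol/L


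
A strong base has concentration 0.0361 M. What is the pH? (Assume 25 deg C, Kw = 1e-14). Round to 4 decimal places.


A strong base dissociates completely, so [OH-] equals the given concentration.
pOH = -log10([OH-]) = -log10(0.0361) = 1.442493
pH = 14 - pOH = 14 - 1.442493
pH = 12.557507, rounded to 4 dp:

12.5575


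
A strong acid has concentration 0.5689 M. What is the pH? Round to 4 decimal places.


A strong acid dissociates completely, so [H+] equals the given concentration.
pH = -log10([H+]) = -log10(0.5689)
pH = 0.24496407, rounded to 4 dp:

0.2450


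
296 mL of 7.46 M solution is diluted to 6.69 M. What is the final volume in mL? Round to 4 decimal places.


Dilution: M1*V1 = M2*V2, solve for V2.
V2 = M1*V1 / M2
V2 = 7.46 * 296 / 6.69
V2 = 2208.16 / 6.69
V2 = 330.06875934 mL, rounded to 4 dp:

330.0688 mL


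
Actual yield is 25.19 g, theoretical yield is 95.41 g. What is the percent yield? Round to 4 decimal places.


% yield = 100 * actual / theoretical
% yield = 100 * 25.19 / 95.41
% yield = 26.40184467 %, rounded to 4 dp:

26.4018 %


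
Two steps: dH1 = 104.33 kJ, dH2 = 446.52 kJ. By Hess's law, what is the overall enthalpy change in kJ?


Hess's law: enthalpy is a state function, so add the step enthalpies.
dH_total = dH1 + dH2 = 104.33 + (446.52)
dH_total = 550.85 kJ:

550.85 kJ


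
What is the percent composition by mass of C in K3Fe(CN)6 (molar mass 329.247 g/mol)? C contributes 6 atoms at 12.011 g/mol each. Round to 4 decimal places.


pct = 100 * (n_elem * M_elem) / M_total
mass_contribution = 6 * 12.011 = 72.066 g/mol
pct = 100 * 72.066 / 329.247
pct = 21.88812654 %, rounded to 4 dp:

21.8881 %


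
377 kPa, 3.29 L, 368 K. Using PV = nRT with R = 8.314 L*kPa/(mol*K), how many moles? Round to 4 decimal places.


PV = nRT, solve for n = PV / (RT).
PV = 377 * 3.29 = 1240.33
RT = 8.314 * 368 = 3059.552
n = 1240.33 / 3059.552
n = 0.40539595 mol, rounded to 4 dp:

0.4054 mol


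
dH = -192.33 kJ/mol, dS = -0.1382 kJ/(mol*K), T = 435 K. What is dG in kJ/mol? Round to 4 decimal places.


Gibbs: dG = dH - T*dS (consistent units, dS already in kJ/(mol*K)).
T*dS = 435 * -0.1382 = -60.117
dG = -192.33 - (-60.117)
dG = -132.213 kJ/mol, rounded to 4 dp:

-132.2130 kJ/mol


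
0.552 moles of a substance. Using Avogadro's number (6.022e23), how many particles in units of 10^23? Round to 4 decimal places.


N = n * NA, then divide by 1e23 for the requested units.
N / 1e23 = n * 6.022
N / 1e23 = 0.552 * 6.022
N / 1e23 = 3.324144, rounded to 4 dp:

3.3241
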